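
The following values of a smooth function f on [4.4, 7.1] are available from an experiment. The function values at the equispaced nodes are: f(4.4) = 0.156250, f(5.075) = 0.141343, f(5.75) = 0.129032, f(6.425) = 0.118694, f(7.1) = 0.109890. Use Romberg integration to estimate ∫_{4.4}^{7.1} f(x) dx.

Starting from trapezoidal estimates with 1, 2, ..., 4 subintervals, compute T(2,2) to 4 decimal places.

T(0,0) (trapezoid, 1 panel, h=2.7000): 0.359289
T(1,0) (trapezoid, 2 panels, h=1.3500): 0.353838
T(2,0) (trapezoid, 4 panels, h=0.6750): 0.352444
T(1,1) = 0.353838 + (0.353838 − 0.359289)/3 = 0.352021
T(2,1) = 0.352444 + (0.352444 − 0.353838)/3 = 0.351979
T(2,2) = 0.351979 + (0.351979 − 0.352021)/15 = 0.351976

0.3520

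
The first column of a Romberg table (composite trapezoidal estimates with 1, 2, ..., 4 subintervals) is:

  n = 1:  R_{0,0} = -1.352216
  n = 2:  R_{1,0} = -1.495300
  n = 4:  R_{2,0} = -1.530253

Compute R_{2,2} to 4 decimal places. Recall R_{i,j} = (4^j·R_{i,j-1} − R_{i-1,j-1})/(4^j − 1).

-1.5418

Richardson extrapolation on the trapezoidal column (denominator 4−1=3):
R_{1,1} = -1.495300 + (-1.495300 − (-1.352216))/3 = -1.542995
R_{2,1} = (4·(-1.530253) − (-1.495300)) / 3 = -1.541904
R_{2,2} = -1.541904 + (-1.541904 − (-1.542995))/15 = -1.541831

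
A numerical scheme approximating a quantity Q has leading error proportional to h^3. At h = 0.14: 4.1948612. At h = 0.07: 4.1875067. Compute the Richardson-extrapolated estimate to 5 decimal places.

4.18646

Extrapolated value = (8·A(h/2) − A(h)) / (8 − 1)
= (8·4.1875067 − 4.1948612) / 7
= 29.3051924 / 7 = 4.1864561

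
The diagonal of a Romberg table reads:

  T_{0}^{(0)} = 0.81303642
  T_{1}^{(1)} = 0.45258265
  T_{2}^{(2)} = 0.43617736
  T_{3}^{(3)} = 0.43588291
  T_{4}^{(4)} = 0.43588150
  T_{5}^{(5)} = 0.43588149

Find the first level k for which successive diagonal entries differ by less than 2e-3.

k = 3

|T_{1}^{(1)} − T_{0}^{(0)}| = 0.36045377 ≥ 2e-3
|T_{2}^{(2)} − T_{1}^{(1)}| = 0.01640529 ≥ 2e-3
|T_{3}^{(3)} − T_{2}^{(2)}| = 0.00029445 < 2e-3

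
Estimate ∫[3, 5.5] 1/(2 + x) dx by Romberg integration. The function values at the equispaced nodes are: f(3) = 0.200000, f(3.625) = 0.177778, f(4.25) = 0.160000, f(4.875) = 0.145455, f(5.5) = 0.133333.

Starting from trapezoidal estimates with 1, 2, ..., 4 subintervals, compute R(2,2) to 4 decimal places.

R(0,0) (trapezoid, 1 panel, h=2.5000): 0.416666
R(1,0) (trapezoid, 2 panels, h=1.2500): 0.408333
R(2,0) (trapezoid, 4 panels, h=0.6250): 0.406187
R(1,1) = 0.408333 + (0.408333 − 0.416666)/3 = 0.405555
R(2,1) = 0.406187 + (0.406187 − 0.408333)/3 = 0.405472
R(2,2) = 0.405472 + (0.405472 − 0.405555)/15 = 0.405466

0.4055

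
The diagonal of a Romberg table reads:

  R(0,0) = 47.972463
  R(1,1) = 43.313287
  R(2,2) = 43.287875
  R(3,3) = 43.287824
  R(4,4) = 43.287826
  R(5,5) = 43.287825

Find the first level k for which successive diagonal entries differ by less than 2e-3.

k = 3

|R(1,1) − R(0,0)| = 4.659176 ≥ 2e-3
|R(2,2) − R(1,1)| = 0.025412 ≥ 2e-3
|R(3,3) − R(2,2)| = 0.000051 < 2e-3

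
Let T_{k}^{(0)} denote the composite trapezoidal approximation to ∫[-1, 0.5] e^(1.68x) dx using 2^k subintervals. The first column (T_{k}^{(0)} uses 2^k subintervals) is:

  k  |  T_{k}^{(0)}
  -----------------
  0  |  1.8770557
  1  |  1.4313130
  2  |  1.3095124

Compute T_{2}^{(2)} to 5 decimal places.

Richardson extrapolation on the trapezoidal column (denominator 4−1=3):
T_{1}^{(1)} = (4·1.4313130 − 1.8770557) / 3 = 1.2827321
T_{2}^{(1)} = (4·1.3095124 − 1.4313130) / 3 = 1.2689122
T_{2}^{(2)} = 1.2689122 + (1.2689122 − 1.2827321)/15 = 1.2679909

1.26799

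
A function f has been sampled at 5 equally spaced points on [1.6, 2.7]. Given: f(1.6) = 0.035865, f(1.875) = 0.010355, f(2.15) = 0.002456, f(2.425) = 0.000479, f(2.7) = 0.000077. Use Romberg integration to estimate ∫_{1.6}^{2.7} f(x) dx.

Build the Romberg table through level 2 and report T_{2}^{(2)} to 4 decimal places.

0.0077

T_{0}^{(0)} (trapezoid, 1 panel, h=1.1000): 0.019768
T_{1}^{(0)} (trapezoid, 2 panels, h=0.5500): 0.011235
T_{2}^{(0)} (trapezoid, 4 panels, h=0.2750): 0.008597
T_{1}^{(1)} = 0.011235 + (0.011235 − 0.019768)/3 = 0.008391
T_{2}^{(1)} = 0.008597 + (0.008597 − 0.011235)/3 = 0.007718
T_{2}^{(2)} = 0.007718 + (0.007718 − 0.008391)/15 = 0.007673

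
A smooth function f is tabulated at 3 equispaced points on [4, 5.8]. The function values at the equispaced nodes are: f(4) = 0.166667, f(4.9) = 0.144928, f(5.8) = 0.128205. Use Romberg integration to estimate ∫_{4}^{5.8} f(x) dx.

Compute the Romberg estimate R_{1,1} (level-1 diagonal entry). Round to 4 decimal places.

R_{0,0} (trapezoid, 1 panel, h=1.8000): 0.265385
R_{1,0} (trapezoid, 2 panels, h=0.9000): 0.263128
R_{1,1} = 0.263128 + (0.263128 − 0.265385)/3 = 0.262376

0.2624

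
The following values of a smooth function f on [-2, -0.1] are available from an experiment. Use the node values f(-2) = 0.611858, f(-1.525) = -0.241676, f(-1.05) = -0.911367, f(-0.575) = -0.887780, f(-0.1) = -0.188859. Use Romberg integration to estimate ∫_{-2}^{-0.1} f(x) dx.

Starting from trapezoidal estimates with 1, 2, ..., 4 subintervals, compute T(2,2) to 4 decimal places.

-0.9314

T(0,0) (trapezoid, 1 panel, h=1.9000): 0.401849
T(1,0) (trapezoid, 2 panels, h=0.9500): -0.664874
T(2,0) (trapezoid, 4 panels, h=0.4750): -0.868929
T(1,1) = -0.664874 + (-0.664874 − 0.401849)/3 = -1.020448
T(2,1) = -0.868929 + (-0.868929 − (-0.664874))/3 = -0.936947
T(2,2) = -0.936947 + (-0.936947 − (-1.020448))/15 = -0.931380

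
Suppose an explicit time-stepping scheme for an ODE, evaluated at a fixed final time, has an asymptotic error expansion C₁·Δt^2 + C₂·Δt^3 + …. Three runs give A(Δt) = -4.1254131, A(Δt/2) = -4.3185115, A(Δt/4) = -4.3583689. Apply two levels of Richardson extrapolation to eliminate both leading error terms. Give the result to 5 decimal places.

First eliminate the Δt^2 term (factor 2^2 = 4):
  B₁ = (4·(-4.3185115) − (-4.1254131))/3 = -4.3828776
  B₂ = (4·(-4.3583689) − (-4.3185115))/3 = -4.3716547
Then eliminate the Δt^3 term (factor 2^3 = 8):
  (8·(-4.3716547) − (-4.3828776))/7 = -4.3700514

-4.37005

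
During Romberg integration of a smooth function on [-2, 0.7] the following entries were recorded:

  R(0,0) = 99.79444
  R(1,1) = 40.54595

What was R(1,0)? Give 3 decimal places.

From R(1,1) = (4·R(1,0) − R(0,0))/3, solve for R(1,0):
4·R(1,0) = 3·40.54595 + 99.79444 = 221.43229
R(1,0) = 55.35807

55.358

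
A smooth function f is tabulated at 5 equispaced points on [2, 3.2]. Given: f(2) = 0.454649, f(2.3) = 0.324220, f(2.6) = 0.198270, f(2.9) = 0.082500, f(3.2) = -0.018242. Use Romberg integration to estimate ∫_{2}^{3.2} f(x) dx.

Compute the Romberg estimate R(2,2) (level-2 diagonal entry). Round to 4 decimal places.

0.2460

R(0,0) (trapezoid, 1 panel, h=1.2000): 0.261844
R(1,0) (trapezoid, 2 panels, h=0.6000): 0.249884
R(2,0) (trapezoid, 4 panels, h=0.3000): 0.246958
R(1,1) = 0.249884 + (0.249884 − 0.261844)/3 = 0.245897
R(2,1) = 0.246958 + (0.246958 − 0.249884)/3 = 0.245983
R(2,2) = 0.245983 + (0.245983 − 0.245897)/15 = 0.245989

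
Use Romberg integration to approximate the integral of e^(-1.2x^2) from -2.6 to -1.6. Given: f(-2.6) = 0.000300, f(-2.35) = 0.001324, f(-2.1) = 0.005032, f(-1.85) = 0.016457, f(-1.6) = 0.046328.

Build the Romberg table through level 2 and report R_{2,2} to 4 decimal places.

0.0106

R_{0,0} (trapezoid, 1 panel, h=1.0000): 0.023314
R_{1,0} (trapezoid, 2 panels, h=0.5000): 0.014173
R_{2,0} (trapezoid, 4 panels, h=0.2500): 0.011532
R_{1,1} = 0.014173 + (0.014173 − 0.023314)/3 = 0.011126
R_{2,1} = 0.011532 + (0.011532 − 0.014173)/3 = 0.010652
R_{2,2} = 0.010652 + (0.010652 − 0.011126)/15 = 0.010620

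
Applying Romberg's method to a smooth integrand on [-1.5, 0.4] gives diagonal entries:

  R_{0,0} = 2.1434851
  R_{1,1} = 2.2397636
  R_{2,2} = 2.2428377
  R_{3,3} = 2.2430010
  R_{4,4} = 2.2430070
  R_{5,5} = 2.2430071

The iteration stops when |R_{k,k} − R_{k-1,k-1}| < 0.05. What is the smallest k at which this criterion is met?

|R_{1,1} − R_{0,0}| = 0.0962785 ≥ 0.05
|R_{2,2} − R_{1,1}| = 0.0030741 < 0.05

k = 2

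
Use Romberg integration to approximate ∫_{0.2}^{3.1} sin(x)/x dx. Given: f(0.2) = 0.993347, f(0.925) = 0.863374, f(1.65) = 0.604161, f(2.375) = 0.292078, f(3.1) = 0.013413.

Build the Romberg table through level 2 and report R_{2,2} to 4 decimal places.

R_{0,0} (trapezoid, 1 panel, h=2.9000): 1.459802
R_{1,0} (trapezoid, 2 panels, h=1.4500): 1.605934
R_{2,0} (trapezoid, 4 panels, h=0.7250): 1.640670
R_{1,1} = 1.605934 + (1.605934 − 1.459802)/3 = 1.654645
R_{2,1} = 1.640670 + (1.640670 − 1.605934)/3 = 1.652249
R_{2,2} = 1.652249 + (1.652249 − 1.654645)/15 = 1.652089

1.6521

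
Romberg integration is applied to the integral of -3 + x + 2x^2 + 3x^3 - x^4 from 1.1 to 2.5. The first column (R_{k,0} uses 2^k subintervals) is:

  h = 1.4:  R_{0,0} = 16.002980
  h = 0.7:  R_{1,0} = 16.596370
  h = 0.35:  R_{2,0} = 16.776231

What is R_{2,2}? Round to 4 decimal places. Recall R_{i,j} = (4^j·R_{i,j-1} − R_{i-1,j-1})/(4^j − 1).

16.8390

Richardson extrapolation on the trapezoidal column (denominator 4−1=3):
R_{1,1} = (4·16.596370 − 16.002980) / 3 = 16.794167
R_{2,1} = 16.776231 + (16.776231 − 16.596370)/3 = 16.836185
R_{2,2} = 16.836185 + (16.836185 − 16.794167)/15 = 16.838986
(Column j=1 coincides with Simpson's rule on the same nodes.)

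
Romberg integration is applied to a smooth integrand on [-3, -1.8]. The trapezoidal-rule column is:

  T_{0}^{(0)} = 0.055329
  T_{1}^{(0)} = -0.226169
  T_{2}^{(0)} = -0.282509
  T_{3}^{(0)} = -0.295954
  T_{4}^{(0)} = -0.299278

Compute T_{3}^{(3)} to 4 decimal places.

Richardson extrapolation on the trapezoidal column (denominator 4−1=3):
T_{1}^{(1)} = (4·(-0.226169) − 0.055329) / 3 = -0.320002
T_{2}^{(1)} = -0.282509 + (-0.282509 − (-0.226169))/3 = -0.301289
T_{3}^{(1)} = (4·(-0.295954) − (-0.282509)) / 3 = -0.300436
T_{2}^{(2)} = (16·(-0.301289) − (-0.320002)) / 15 = -0.300041
T_{3}^{(2)} = (16·(-0.300436) − (-0.301289)) / 15 = -0.300379
T_{3}^{(3)} = (64·(-0.300379) − (-0.300041)) / 63 = -0.300384
(Column j=1 coincides with Simpson's rule on the same nodes.)

-0.3004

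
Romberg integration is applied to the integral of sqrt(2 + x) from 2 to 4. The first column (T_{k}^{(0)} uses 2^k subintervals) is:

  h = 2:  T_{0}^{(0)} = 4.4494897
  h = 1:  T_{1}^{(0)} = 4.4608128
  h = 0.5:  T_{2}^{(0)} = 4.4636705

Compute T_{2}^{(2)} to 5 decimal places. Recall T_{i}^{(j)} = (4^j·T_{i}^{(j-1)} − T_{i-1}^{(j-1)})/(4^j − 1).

4.46463

Richardson extrapolation on the trapezoidal column (denominator 4−1=3):
T_{1}^{(1)} = 4.4608128 + (4.4608128 − 4.4494897)/3 = 4.4645872
T_{2}^{(1)} = (4·4.4636705 − 4.4608128) / 3 = 4.4646231
T_{2}^{(2)} = 4.4646231 + (4.4646231 − 4.4645872)/15 = 4.4646255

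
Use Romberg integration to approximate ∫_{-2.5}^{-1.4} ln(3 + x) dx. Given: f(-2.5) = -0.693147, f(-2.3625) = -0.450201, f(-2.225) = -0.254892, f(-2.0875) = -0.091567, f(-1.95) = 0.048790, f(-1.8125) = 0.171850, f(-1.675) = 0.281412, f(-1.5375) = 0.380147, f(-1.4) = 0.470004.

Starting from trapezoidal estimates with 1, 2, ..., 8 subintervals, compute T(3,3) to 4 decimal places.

-0.0014

T(0,0) (trapezoid, 1 panel, h=1.1000): -0.122729
T(1,0) (trapezoid, 2 panels, h=0.5500): -0.034530
T(2,0) (trapezoid, 4 panels, h=0.2750): -0.009972
T(3,0) (trapezoid, 8 panels, h=0.1375): -0.003579
T(1,1) = -0.034530 + (-0.034530 − (-0.122729))/3 = -0.005130
T(2,1) = -0.009972 + (-0.009972 − (-0.034530))/3 = -0.001786
T(3,1) = -0.003579 + (-0.003579 − (-0.009972))/3 = -0.001448
T(2,2) = -0.001786 + (-0.001786 − (-0.005130))/15 = -0.001563
T(3,2) = -0.001448 + (-0.001448 − (-0.001786))/15 = -0.001425
T(3,3) = -0.001425 + (-0.001425 − (-0.001563))/63 = -0.001423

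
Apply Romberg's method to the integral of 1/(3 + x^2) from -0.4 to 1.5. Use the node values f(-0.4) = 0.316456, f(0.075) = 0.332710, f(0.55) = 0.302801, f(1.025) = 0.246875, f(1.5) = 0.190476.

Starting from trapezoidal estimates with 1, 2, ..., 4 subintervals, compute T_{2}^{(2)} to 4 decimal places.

0.5432

T_{0}^{(0)} (trapezoid, 1 panel, h=1.9000): 0.481585
T_{1}^{(0)} (trapezoid, 2 panels, h=0.9500): 0.528454
T_{2}^{(0)} (trapezoid, 4 panels, h=0.4750): 0.539530
T_{1}^{(1)} = 0.528454 + (0.528454 − 0.481585)/3 = 0.544077
T_{2}^{(1)} = 0.539530 + (0.539530 − 0.528454)/3 = 0.543222
T_{2}^{(2)} = 0.543222 + (0.543222 − 0.544077)/15 = 0.543165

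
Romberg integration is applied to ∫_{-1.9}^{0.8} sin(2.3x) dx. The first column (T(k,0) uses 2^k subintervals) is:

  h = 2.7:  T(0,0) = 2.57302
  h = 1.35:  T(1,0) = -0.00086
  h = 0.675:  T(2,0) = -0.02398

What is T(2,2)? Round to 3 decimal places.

T(1,1) = -0.00086 + (-0.00086 − 2.57302)/3 = -0.85882
T(2,1) = (4·(-0.02398) − (-0.00086)) / 3 = -0.03169
T(2,2) = (16·(-0.03169) − (-0.85882)) / 15 = 0.02345

0.023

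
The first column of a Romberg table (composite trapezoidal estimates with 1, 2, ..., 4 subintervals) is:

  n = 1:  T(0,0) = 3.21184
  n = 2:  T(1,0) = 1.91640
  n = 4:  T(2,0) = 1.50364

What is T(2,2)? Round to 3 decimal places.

T(1,1) = 1.91640 + (1.91640 − 3.21184)/3 = 1.48459
T(2,1) = (4·1.50364 − 1.91640) / 3 = 1.36605
T(2,2) = (16·1.36605 − 1.48459) / 15 = 1.35815

1.358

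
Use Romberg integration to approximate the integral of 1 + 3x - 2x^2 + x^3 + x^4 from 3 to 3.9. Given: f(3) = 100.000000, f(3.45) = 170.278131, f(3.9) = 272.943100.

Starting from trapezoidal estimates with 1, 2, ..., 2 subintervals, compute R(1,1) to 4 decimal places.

R(0,0) (trapezoid, 1 panel, h=0.9000): 167.824395
R(1,0) (trapezoid, 2 panels, h=0.4500): 160.537356
R(1,1) = 160.537356 + (160.537356 − 167.824395)/3 = 158.108343

158.1083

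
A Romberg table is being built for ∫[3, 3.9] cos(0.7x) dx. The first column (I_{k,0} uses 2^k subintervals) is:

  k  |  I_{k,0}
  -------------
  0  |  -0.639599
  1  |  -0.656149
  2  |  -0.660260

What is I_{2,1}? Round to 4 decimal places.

-0.6616

I_{2,1} = -0.660260 + (-0.660260 − (-0.656149))/3 = -0.661630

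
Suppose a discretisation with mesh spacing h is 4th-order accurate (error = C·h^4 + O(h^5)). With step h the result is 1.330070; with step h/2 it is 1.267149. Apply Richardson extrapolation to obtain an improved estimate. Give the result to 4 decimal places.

The leading error scales as h^4; refining by a factor of 2 reduces it by 2^4 = 16.
Extrapolated value = (16·A(h/2) − A(h)) / (16 − 1)
= (16·1.267149 − 1.330070) / 15
= 18.944314 / 15 = 1.262954

1.2630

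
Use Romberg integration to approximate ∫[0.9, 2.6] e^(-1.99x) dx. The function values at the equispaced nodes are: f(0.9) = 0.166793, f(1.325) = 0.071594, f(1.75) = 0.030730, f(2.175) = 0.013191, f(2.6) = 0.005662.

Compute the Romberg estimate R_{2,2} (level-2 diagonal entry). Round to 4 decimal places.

0.0810

R_{0,0} (trapezoid, 1 panel, h=1.7000): 0.146587
R_{1,0} (trapezoid, 2 panels, h=0.8500): 0.099414
R_{2,0} (trapezoid, 4 panels, h=0.4250): 0.085741
R_{1,1} = 0.099414 + (0.099414 − 0.146587)/3 = 0.083690
R_{2,1} = 0.085741 + (0.085741 − 0.099414)/3 = 0.081183
R_{2,2} = 0.081183 + (0.081183 − 0.083690)/15 = 0.081016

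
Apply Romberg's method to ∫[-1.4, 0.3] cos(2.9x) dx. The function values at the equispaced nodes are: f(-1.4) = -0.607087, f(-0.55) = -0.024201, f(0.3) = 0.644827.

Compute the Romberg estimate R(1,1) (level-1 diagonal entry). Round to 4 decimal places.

-0.0167

R(0,0) (trapezoid, 1 panel, h=1.7000): 0.032079
R(1,0) (trapezoid, 2 panels, h=0.8500): -0.004531
R(1,1) = -0.004531 + (-0.004531 − 0.032079)/3 = -0.016734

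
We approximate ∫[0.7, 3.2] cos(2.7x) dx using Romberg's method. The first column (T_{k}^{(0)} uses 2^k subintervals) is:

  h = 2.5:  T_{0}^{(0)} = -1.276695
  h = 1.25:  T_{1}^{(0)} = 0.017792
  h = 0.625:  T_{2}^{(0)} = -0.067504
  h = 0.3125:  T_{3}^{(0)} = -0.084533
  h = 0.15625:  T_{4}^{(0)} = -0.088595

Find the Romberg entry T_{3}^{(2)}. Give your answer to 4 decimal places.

Richardson extrapolation on the trapezoidal column (denominator 4−1=3):
T_{2}^{(1)} = -0.067504 + (-0.067504 − 0.017792)/3 = -0.095936
T_{3}^{(1)} = -0.084533 + (-0.084533 − (-0.067504))/3 = -0.090209
T_{3}^{(2)} = -0.090209 + (-0.090209 − (-0.095936))/15 = -0.089827
(Column j=1 coincides with Simpson's rule on the same nodes.)

-0.0898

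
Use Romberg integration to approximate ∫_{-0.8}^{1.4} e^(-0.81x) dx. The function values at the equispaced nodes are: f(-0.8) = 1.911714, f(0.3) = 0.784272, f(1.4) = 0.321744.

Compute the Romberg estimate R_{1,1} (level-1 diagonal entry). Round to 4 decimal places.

1.9692

R_{0,0} (trapezoid, 1 panel, h=2.2000): 2.456804
R_{1,0} (trapezoid, 2 panels, h=1.1000): 2.091101
R_{1,1} = 2.091101 + (2.091101 − 2.456804)/3 = 1.969200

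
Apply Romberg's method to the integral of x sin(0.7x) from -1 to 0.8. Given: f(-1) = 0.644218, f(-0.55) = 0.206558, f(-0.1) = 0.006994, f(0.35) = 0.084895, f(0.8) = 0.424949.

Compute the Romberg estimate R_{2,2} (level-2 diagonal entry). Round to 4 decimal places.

0.3379

R_{0,0} (trapezoid, 1 panel, h=1.8000): 0.962250
R_{1,0} (trapezoid, 2 panels, h=0.9000): 0.487420
R_{2,0} (trapezoid, 4 panels, h=0.4500): 0.374864
R_{1,1} = 0.487420 + (0.487420 − 0.962250)/3 = 0.329143
R_{2,1} = 0.374864 + (0.374864 − 0.487420)/3 = 0.337345
R_{2,2} = 0.337345 + (0.337345 − 0.329143)/15 = 0.337892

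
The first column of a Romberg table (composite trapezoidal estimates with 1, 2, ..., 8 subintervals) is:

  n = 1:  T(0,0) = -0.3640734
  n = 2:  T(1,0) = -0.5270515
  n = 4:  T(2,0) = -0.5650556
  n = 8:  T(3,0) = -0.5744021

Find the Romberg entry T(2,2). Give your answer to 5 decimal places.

-0.57748

Richardson extrapolation on the trapezoidal column (denominator 4−1=3):
T(1,1) = -0.5270515 + (-0.5270515 − (-0.3640734))/3 = -0.5813775
T(2,1) = (4·(-0.5650556) − (-0.5270515)) / 3 = -0.5777236
T(2,2) = -0.5777236 + (-0.5777236 − (-0.5813775))/15 = -0.5774800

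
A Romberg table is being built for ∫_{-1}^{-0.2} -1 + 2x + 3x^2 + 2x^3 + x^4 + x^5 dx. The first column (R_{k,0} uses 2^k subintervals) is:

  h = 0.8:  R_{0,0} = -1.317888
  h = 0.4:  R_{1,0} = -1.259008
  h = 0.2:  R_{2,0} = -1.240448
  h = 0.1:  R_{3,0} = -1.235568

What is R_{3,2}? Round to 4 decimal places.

-1.2339

Richardson extrapolation on the trapezoidal column (denominator 4−1=3):
R_{2,1} = -1.240448 + (-1.240448 − (-1.259008))/3 = -1.234261
R_{3,1} = (4·(-1.235568) − (-1.240448)) / 3 = -1.233941
R_{3,2} = (16·(-1.233941) − (-1.234261)) / 15 = -1.233920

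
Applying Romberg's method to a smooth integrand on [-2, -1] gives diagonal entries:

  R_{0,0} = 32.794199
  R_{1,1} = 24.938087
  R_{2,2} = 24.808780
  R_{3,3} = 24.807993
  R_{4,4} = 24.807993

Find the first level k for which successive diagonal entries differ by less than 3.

|R_{1,1} − R_{0,0}| = 7.856112 ≥ 3
|R_{2,2} − R_{1,1}| = 0.129307 < 3

k = 2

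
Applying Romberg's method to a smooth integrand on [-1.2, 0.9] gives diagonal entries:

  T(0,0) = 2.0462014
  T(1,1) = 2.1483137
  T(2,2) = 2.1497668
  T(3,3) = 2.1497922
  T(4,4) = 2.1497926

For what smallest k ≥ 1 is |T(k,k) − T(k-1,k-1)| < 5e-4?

|T(1,1) − T(0,0)| = 0.1021123 ≥ 5e-4
|T(2,2) − T(1,1)| = 0.0014531 ≥ 5e-4
|T(3,3) − T(2,2)| = 0.0000254 < 5e-4

k = 3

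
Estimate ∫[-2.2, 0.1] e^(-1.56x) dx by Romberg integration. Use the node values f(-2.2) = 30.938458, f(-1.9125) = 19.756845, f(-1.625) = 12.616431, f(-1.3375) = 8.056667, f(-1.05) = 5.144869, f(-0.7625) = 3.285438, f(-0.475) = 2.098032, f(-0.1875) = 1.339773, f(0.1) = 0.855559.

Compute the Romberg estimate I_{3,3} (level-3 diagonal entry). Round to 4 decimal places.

I_{0,0} (trapezoid, 1 panel, h=2.3000): 36.563120
I_{1,0} (trapezoid, 2 panels, h=1.1500): 24.198159
I_{2,0} (trapezoid, 4 panels, h=0.5750): 20.559896
I_{3,0} (trapezoid, 8 panels, h=0.2875): 19.606081
I_{1,1} = 24.198159 + (24.198159 − 36.563120)/3 = 20.076505
I_{2,1} = 20.559896 + (20.559896 − 24.198159)/3 = 19.347142
I_{3,1} = 19.606081 + (19.606081 − 20.559896)/3 = 19.288143
I_{2,2} = 19.347142 + (19.347142 − 20.076505)/15 = 19.298518
I_{3,2} = 19.288143 + (19.288143 − 19.347142)/15 = 19.284210
I_{3,3} = 19.284210 + (19.284210 − 19.298518)/63 = 19.283983

19.2840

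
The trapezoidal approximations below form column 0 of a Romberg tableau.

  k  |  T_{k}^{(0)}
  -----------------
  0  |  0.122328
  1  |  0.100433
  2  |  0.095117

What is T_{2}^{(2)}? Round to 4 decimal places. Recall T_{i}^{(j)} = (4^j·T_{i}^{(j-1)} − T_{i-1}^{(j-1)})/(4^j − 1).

0.0934

Richardson extrapolation on the trapezoidal column (denominator 4−1=3):
T_{1}^{(1)} = 0.100433 + (0.100433 − 0.122328)/3 = 0.093135
T_{2}^{(1)} = 0.095117 + (0.095117 − 0.100433)/3 = 0.093345
T_{2}^{(2)} = 0.093345 + (0.093345 − 0.093135)/15 = 0.093359
(Column j=1 coincides with Simpson's rule on the same nodes.)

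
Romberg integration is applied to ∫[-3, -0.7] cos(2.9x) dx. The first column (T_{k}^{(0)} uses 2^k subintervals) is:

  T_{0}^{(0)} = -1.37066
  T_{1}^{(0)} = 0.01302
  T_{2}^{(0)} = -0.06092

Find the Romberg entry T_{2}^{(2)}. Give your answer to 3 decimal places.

Richardson extrapolation on the trapezoidal column (denominator 4−1=3):
T_{1}^{(1)} = 0.01302 + (0.01302 − (-1.37066))/3 = 0.47425
T_{2}^{(1)} = -0.06092 + (-0.06092 − 0.01302)/3 = -0.08557
T_{2}^{(2)} = (16·(-0.08557) − 0.47425) / 15 = -0.12289

-0.123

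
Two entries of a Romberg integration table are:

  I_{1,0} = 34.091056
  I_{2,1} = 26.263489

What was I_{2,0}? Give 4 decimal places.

From I_{2,1} = (4·I_{2,0} − I_{1,0})/3, solve for I_{2,0}:
4·I_{2,0} = 3·26.263489 + 34.091056 = 112.881523
I_{2,0} = 28.220381

28.2204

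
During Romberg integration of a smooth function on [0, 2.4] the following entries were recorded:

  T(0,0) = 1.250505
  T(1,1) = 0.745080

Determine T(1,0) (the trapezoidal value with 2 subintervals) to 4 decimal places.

0.8714

From T(1,1) = (4·T(1,0) − T(0,0))/3, solve for T(1,0):
4·T(1,0) = 3·0.745080 + 1.250505 = 3.485745
T(1,0) = 0.871436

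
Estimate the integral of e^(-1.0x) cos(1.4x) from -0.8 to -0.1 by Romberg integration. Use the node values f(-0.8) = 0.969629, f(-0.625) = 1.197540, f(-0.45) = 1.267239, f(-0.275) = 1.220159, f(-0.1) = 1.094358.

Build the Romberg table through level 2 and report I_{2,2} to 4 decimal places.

0.8324

I_{0,0} (trapezoid, 1 panel, h=0.7000): 0.722395
I_{1,0} (trapezoid, 2 panels, h=0.3500): 0.804731
I_{2,0} (trapezoid, 4 panels, h=0.1750): 0.825463
I_{1,1} = 0.804731 + (0.804731 − 0.722395)/3 = 0.832176
I_{2,1} = 0.825463 + (0.825463 − 0.804731)/3 = 0.832374
I_{2,2} = 0.832374 + (0.832374 − 0.832176)/15 = 0.832387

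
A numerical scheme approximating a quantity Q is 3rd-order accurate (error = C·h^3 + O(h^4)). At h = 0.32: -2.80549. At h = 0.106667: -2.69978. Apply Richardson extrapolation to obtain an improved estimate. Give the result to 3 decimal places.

-2.696

The leading error scales as h^3; refining by a factor of 3 reduces it by 3^3 = 27.
Extrapolated value = (27·A(h/3) − A(h)) / (27 − 1)
= (27·(-2.69978) − (-2.80549)) / 26
= -70.08857 / 26 = -2.69571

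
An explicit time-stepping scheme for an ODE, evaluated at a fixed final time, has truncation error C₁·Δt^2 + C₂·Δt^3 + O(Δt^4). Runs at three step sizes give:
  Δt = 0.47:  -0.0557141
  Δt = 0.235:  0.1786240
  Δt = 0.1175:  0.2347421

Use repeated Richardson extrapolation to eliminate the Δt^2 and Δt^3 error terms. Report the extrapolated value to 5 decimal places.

First eliminate the Δt^2 term (factor 2^2 = 4):
  B₁ = (4·0.1786240 − (-0.0557141))/3 = 0.2567367
  B₂ = (4·0.2347421 − 0.1786240)/3 = 0.2534481
Then eliminate the Δt^3 term (factor 2^3 = 8):
  (8·0.2534481 − 0.2567367)/7 = 0.2529783

0.25298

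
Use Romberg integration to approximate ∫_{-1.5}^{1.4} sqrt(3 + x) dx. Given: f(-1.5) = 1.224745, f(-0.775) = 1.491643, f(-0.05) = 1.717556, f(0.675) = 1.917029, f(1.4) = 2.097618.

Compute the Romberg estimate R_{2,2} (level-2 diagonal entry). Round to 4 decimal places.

R_{0,0} (trapezoid, 1 panel, h=2.9000): 4.817426
R_{1,0} (trapezoid, 2 panels, h=1.4500): 4.899169
R_{2,0} (trapezoid, 4 panels, h=0.7250): 4.920872
R_{1,1} = 4.899169 + (4.899169 − 4.817426)/3 = 4.926417
R_{2,1} = 4.920872 + (4.920872 − 4.899169)/3 = 4.928106
R_{2,2} = 4.928106 + (4.928106 − 4.926417)/15 = 4.928219

4.9282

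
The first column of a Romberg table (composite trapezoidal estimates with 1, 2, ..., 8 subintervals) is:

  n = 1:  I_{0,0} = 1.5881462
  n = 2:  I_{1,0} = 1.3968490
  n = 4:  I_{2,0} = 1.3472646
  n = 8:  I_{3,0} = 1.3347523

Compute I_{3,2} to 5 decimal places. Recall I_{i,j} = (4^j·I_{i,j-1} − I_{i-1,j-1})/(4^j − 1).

1.33057

I_{2,1} = 1.3472646 + (1.3472646 − 1.3968490)/3 = 1.3307365
I_{3,1} = (4·1.3347523 − 1.3472646) / 3 = 1.3305815
I_{3,2} = 1.3305815 + (1.3305815 − 1.3307365)/15 = 1.3305712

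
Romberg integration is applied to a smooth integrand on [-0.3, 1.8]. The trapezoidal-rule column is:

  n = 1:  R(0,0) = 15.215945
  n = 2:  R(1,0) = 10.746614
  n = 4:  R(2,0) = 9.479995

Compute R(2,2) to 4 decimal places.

R(1,1) = 10.746614 + (10.746614 − 15.215945)/3 = 9.256837
R(2,1) = (4·9.479995 − 10.746614) / 3 = 9.057789
R(2,2) = (16·9.057789 − 9.256837) / 15 = 9.044519
(Column j=1 coincides with Simpson's rule on the same nodes.)

9.0445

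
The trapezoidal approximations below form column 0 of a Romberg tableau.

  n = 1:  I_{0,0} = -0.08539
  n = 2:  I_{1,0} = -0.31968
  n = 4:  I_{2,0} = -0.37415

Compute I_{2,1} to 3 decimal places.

-0.392

Richardson extrapolation on the trapezoidal column (denominator 4−1=3):
I_{2,1} = (4·(-0.37415) − (-0.31968)) / 3 = -0.39231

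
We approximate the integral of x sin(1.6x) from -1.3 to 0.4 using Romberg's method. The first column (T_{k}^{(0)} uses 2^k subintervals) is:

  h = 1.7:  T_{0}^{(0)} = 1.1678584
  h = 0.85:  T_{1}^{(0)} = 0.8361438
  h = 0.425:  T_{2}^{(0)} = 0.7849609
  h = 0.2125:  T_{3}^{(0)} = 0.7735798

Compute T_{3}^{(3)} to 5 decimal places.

Richardson extrapolation on the trapezoidal column (denominator 4−1=3):
T_{1}^{(1)} = (4·0.8361438 − 1.1678584) / 3 = 0.7255723
T_{2}^{(1)} = (4·0.7849609 − 0.8361438) / 3 = 0.7678999
T_{3}^{(1)} = 0.7735798 + (0.7735798 − 0.7849609)/3 = 0.7697861
T_{2}^{(2)} = 0.7678999 + (0.7678999 − 0.7255723)/15 = 0.7707217
T_{3}^{(2)} = (16·0.7697861 − 0.7678999) / 15 = 0.7699118
T_{3}^{(3)} = (64·0.7699118 − 0.7707217) / 63 = 0.7698989
(Column j=1 coincides with Simpson's rule on the same nodes.)

0.76990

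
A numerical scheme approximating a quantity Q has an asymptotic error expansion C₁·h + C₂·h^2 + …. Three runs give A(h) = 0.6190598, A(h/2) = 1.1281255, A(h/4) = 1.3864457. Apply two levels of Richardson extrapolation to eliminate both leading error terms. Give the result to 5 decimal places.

First eliminate the h term (factor 2^1 = 2):
  B₁ = (2·1.1281255 − 0.6190598)/1 = 1.6371912
  B₂ = (2·1.3864457 − 1.1281255)/1 = 1.6447659
Then eliminate the h^2 term (factor 2^2 = 4):
  (4·1.6447659 − 1.6371912)/3 = 1.6472908

1.64729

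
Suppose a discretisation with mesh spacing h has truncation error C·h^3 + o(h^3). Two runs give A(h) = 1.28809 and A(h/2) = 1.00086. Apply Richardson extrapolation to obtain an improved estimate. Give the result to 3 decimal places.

The leading error scales as h^3; refining by a factor of 2 reduces it by 2^3 = 8.
Extrapolated value = (8·A(h/2) − A(h)) / (8 − 1)
= (8·1.00086 − 1.28809) / 7
= 6.71879 / 7 = 0.95983

0.960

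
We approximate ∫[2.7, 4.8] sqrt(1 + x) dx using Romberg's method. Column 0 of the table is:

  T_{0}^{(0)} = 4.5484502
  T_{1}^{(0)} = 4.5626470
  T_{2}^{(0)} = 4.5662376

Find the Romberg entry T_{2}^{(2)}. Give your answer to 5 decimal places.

4.56744

Richardson extrapolation on the trapezoidal column (denominator 4−1=3):
T_{1}^{(1)} = 4.5626470 + (4.5626470 − 4.5484502)/3 = 4.5673793
T_{2}^{(1)} = 4.5662376 + (4.5662376 − 4.5626470)/3 = 4.5674345
T_{2}^{(2)} = (16·4.5674345 − 4.5673793) / 15 = 4.5674382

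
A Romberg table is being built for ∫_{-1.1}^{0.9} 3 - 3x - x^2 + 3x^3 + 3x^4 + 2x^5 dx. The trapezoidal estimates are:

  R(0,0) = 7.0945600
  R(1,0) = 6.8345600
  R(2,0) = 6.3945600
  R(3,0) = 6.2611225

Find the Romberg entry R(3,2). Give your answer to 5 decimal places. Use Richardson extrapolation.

6.21456

R(2,1) = (4·6.3945600 − 6.8345600) / 3 = 6.2478933
R(3,1) = (4·6.2611225 − 6.3945600) / 3 = 6.2166433
R(3,2) = 6.2166433 + (6.2166433 − 6.2478933)/15 = 6.2145600
(Column j=1 coincides with Simpson's rule on the same nodes.)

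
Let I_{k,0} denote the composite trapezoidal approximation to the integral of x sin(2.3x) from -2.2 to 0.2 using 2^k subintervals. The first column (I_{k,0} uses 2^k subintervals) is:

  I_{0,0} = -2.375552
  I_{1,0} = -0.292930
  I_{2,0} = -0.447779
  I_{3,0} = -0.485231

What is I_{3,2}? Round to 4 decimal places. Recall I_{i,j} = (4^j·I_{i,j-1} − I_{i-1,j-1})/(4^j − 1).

I_{2,1} = -0.447779 + (-0.447779 − (-0.292930))/3 = -0.499395
I_{3,1} = -0.485231 + (-0.485231 − (-0.447779))/3 = -0.497715
I_{3,2} = (16·(-0.497715) − (-0.499395)) / 15 = -0.497603

-0.4976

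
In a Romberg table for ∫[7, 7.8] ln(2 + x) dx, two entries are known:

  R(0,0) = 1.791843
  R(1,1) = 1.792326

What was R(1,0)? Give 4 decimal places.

From R(1,1) = (4·R(1,0) − R(0,0))/3, solve for R(1,0):
4·R(1,0) = 3·1.792326 + 1.791843 = 7.168821
R(1,0) = 1.792205

1.7922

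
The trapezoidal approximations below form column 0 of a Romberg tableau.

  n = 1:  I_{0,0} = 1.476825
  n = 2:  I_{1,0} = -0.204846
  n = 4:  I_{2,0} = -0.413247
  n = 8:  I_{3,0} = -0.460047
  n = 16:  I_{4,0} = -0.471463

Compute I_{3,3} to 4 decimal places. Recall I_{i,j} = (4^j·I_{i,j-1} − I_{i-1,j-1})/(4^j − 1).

Richardson extrapolation on the trapezoidal column (denominator 4−1=3):
I_{1,1} = (4·(-0.204846) − 1.476825) / 3 = -0.765403
I_{2,1} = -0.413247 + (-0.413247 − (-0.204846))/3 = -0.482714
I_{3,1} = -0.460047 + (-0.460047 − (-0.413247))/3 = -0.475647
I_{2,2} = -0.482714 + (-0.482714 − (-0.765403))/15 = -0.463868
I_{3,2} = (16·(-0.475647) − (-0.482714)) / 15 = -0.475176
I_{3,3} = -0.475176 + (-0.475176 − (-0.463868))/63 = -0.475355

-0.4754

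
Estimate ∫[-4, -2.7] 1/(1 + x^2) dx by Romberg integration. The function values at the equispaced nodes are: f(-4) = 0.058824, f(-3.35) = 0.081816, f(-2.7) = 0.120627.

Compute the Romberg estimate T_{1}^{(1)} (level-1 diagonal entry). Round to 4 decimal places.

0.1098

T_{0}^{(0)} (trapezoid, 1 panel, h=1.3000): 0.116643
T_{1}^{(0)} (trapezoid, 2 panels, h=0.6500): 0.111502
T_{1}^{(1)} = 0.111502 + (0.111502 − 0.116643)/3 = 0.109788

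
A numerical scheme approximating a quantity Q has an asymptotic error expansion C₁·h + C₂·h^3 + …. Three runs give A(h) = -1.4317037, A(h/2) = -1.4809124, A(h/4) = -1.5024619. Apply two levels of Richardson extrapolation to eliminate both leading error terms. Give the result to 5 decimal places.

-1.52314

First eliminate the h term (factor 2^1 = 2):
  B₁ = (2·(-1.4809124) − (-1.4317037))/1 = -1.5301211
  B₂ = (2·(-1.5024619) − (-1.4809124))/1 = -1.5240114
Then eliminate the h^3 term (factor 2^3 = 8):
  (8·(-1.5240114) − (-1.5301211))/7 = -1.5231386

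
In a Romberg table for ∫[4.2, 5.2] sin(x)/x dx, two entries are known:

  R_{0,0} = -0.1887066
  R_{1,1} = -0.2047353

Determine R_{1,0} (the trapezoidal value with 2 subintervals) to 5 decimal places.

From R_{1,1} = (4·R_{1,0} − R_{0,0})/3, solve for R_{1,0}:
4·R_{1,0} = 3·(-0.2047353) + (-0.1887066) = -0.8029125
R_{1,0} = -0.2007281

-0.20073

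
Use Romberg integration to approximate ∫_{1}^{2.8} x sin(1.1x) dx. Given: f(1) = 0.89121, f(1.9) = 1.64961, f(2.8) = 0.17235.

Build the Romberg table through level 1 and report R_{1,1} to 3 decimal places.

R_{0,0} (trapezoid, 1 panel, h=1.8000): 0.95720
R_{1,0} (trapezoid, 2 panels, h=0.9000): 1.96325
R_{1,1} = 1.96325 + (1.96325 − 0.95720)/3 = 2.29860

2.299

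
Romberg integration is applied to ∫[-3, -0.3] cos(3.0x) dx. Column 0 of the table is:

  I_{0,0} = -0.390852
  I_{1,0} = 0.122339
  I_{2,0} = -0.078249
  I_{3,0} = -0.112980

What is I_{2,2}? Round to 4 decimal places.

Richardson extrapolation on the trapezoidal column (denominator 4−1=3):
I_{1,1} = 0.122339 + (0.122339 − (-0.390852))/3 = 0.293403
I_{2,1} = (4·(-0.078249) − 0.122339) / 3 = -0.145112
I_{2,2} = (16·(-0.145112) − 0.293403) / 15 = -0.174346

-0.1743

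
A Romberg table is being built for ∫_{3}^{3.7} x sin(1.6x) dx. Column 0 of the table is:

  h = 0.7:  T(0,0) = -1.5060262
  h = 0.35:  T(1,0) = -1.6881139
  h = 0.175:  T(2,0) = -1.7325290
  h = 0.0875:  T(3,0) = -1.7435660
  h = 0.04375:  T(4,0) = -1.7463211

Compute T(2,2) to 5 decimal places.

-1.74724

T(1,1) = -1.6881139 + (-1.6881139 − (-1.5060262))/3 = -1.7488098
T(2,1) = (4·(-1.7325290) − (-1.6881139)) / 3 = -1.7473340
T(2,2) = -1.7473340 + (-1.7473340 − (-1.7488098))/15 = -1.7472356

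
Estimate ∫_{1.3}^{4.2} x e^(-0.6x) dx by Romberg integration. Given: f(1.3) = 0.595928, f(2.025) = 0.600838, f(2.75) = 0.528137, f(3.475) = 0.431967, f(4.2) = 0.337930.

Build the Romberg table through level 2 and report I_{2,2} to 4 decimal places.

1.4798

I_{0,0} (trapezoid, 1 panel, h=2.9000): 1.354094
I_{1,0} (trapezoid, 2 panels, h=1.4500): 1.442846
I_{2,0} (trapezoid, 4 panels, h=0.7250): 1.470206
I_{1,1} = 1.442846 + (1.442846 − 1.354094)/3 = 1.472430
I_{2,1} = 1.470206 + (1.470206 − 1.442846)/3 = 1.479326
I_{2,2} = 1.479326 + (1.479326 − 1.472430)/15 = 1.479786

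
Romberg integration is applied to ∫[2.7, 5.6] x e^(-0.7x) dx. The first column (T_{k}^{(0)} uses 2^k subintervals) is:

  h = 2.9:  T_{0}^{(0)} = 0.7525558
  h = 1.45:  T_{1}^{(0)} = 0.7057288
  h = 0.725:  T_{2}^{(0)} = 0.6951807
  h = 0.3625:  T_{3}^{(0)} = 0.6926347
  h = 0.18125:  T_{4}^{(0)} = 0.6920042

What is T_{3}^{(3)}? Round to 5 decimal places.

0.69179

Richardson extrapolation on the trapezoidal column (denominator 4−1=3):
T_{1}^{(1)} = (4·0.7057288 − 0.7525558) / 3 = 0.6901198
T_{2}^{(1)} = (4·0.6951807 − 0.7057288) / 3 = 0.6916647
T_{3}^{(1)} = 0.6926347 + (0.6926347 − 0.6951807)/3 = 0.6917860
T_{2}^{(2)} = 0.6916647 + (0.6916647 − 0.6901198)/15 = 0.6917677
T_{3}^{(2)} = 0.6917860 + (0.6917860 − 0.6916647)/15 = 0.6917941
T_{3}^{(3)} = 0.6917941 + (0.6917941 − 0.6917677)/63 = 0.6917945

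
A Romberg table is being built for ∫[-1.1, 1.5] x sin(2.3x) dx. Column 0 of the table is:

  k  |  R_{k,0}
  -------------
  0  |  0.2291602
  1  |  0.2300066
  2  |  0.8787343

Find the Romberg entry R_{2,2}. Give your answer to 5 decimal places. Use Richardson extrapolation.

1.15262

R_{1,1} = 0.2300066 + (0.2300066 − 0.2291602)/3 = 0.2302887
R_{2,1} = 0.8787343 + (0.8787343 − 0.2300066)/3 = 1.0949769
R_{2,2} = (16·1.0949769 − 0.2302887) / 15 = 1.1526228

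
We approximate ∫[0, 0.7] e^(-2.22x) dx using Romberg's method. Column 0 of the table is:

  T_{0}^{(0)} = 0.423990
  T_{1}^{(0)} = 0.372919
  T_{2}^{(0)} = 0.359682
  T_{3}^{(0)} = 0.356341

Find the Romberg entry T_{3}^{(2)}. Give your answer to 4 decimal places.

0.3552

Richardson extrapolation on the trapezoidal column (denominator 4−1=3):
T_{2}^{(1)} = 0.359682 + (0.359682 − 0.372919)/3 = 0.355270
T_{3}^{(1)} = (4·0.356341 − 0.359682) / 3 = 0.355227
T_{3}^{(2)} = (16·0.355227 − 0.355270) / 15 = 0.355224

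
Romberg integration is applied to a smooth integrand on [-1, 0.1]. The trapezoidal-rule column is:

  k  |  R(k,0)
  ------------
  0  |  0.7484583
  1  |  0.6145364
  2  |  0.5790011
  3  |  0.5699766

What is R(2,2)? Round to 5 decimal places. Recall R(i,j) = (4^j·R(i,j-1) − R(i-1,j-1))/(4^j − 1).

Richardson extrapolation on the trapezoidal column (denominator 4−1=3):
R(1,1) = 0.6145364 + (0.6145364 − 0.7484583)/3 = 0.5698958
R(2,1) = (4·0.5790011 − 0.6145364) / 3 = 0.5671560
R(2,2) = 0.5671560 + (0.5671560 − 0.5698958)/15 = 0.5669733

0.56697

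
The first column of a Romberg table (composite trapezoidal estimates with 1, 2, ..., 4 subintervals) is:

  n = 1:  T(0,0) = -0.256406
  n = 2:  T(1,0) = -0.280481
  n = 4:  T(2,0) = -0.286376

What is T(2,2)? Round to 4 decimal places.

-0.2883

T(1,1) = -0.280481 + (-0.280481 − (-0.256406))/3 = -0.288506
T(2,1) = -0.286376 + (-0.286376 − (-0.280481))/3 = -0.288341
T(2,2) = (16·(-0.288341) − (-0.288506)) / 15 = -0.288330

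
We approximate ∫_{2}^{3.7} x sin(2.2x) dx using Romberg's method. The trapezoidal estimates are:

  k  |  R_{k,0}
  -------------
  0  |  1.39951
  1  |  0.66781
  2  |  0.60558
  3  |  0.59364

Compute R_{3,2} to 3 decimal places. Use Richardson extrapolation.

R_{2,1} = 0.60558 + (0.60558 − 0.66781)/3 = 0.58484
R_{3,1} = (4·0.59364 − 0.60558) / 3 = 0.58966
R_{3,2} = (16·0.58966 − 0.58484) / 15 = 0.58998

0.590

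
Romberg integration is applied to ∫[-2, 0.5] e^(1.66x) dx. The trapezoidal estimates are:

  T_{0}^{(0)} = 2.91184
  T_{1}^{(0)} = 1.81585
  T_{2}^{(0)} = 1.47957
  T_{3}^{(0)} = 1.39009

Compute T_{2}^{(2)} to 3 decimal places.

Richardson extrapolation on the trapezoidal column (denominator 4−1=3):
T_{1}^{(1)} = (4·1.81585 − 2.91184) / 3 = 1.45052
T_{2}^{(1)} = 1.47957 + (1.47957 − 1.81585)/3 = 1.36748
T_{2}^{(2)} = 1.36748 + (1.36748 − 1.45052)/15 = 1.36194

1.362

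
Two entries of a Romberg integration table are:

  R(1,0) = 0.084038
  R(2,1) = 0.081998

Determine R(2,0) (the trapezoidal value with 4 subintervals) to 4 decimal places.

0.0825

From R(2,1) = (4·R(2,0) − R(1,0))/3, solve for R(2,0):
4·R(2,0) = 3·0.081998 + 0.084038 = 0.330032
R(2,0) = 0.082508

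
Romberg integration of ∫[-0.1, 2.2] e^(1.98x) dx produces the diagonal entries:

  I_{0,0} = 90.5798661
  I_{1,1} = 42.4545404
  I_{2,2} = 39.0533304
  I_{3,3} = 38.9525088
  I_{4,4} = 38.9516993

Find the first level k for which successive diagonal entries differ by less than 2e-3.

|I_{1,1} − I_{0,0}| = 48.1253257 ≥ 2e-3
|I_{2,2} − I_{1,1}| = 3.4012100 ≥ 2e-3
|I_{3,3} − I_{2,2}| = 0.1008216 ≥ 2e-3
|I_{4,4} − I_{3,3}| = 0.0008095 < 2e-3

k = 4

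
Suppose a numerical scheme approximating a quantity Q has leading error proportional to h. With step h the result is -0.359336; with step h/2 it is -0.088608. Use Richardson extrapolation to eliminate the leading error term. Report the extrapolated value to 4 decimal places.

The leading error scales as h; refining by a factor of 2 reduces it by 2^1 = 2.
Extrapolated value = (2·A(h/2) − A(h)) / (2 − 1)
= (2·(-0.088608) − (-0.359336)) / 1
= 0.182120 / 1 = 0.182120

0.1821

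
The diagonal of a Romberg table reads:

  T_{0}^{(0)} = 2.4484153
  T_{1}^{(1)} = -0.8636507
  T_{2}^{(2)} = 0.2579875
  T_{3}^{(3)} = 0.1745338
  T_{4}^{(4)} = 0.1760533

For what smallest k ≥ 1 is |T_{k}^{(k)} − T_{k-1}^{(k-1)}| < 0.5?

k = 3

|T_{1}^{(1)} − T_{0}^{(0)}| = 3.3120660 ≥ 0.5
|T_{2}^{(2)} − T_{1}^{(1)}| = 1.1216382 ≥ 0.5
|T_{3}^{(3)} − T_{2}^{(2)}| = 0.0834537 < 0.5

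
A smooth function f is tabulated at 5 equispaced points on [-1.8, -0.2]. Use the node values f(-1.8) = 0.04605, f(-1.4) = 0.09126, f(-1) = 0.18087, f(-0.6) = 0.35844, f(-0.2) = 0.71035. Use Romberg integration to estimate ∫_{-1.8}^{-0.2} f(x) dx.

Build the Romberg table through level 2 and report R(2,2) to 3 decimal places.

R(0,0) (trapezoid, 1 panel, h=1.6000): 0.60512
R(1,0) (trapezoid, 2 panels, h=0.8000): 0.44726
R(2,0) (trapezoid, 4 panels, h=0.4000): 0.40351
R(1,1) = 0.44726 + (0.44726 − 0.60512)/3 = 0.39464
R(2,1) = 0.40351 + (0.40351 − 0.44726)/3 = 0.38893
R(2,2) = 0.38893 + (0.38893 − 0.39464)/15 = 0.38855

0.389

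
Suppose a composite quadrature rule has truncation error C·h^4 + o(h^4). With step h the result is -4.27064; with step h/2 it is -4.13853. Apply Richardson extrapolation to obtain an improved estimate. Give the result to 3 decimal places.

The leading error scales as h^4; refining by a factor of 2 reduces it by 2^4 = 16.
Extrapolated value = (16·A(h/2) − A(h)) / (16 − 1)
= (16·(-4.13853) − (-4.27064)) / 15
= -61.94584 / 15 = -4.12972

-4.130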